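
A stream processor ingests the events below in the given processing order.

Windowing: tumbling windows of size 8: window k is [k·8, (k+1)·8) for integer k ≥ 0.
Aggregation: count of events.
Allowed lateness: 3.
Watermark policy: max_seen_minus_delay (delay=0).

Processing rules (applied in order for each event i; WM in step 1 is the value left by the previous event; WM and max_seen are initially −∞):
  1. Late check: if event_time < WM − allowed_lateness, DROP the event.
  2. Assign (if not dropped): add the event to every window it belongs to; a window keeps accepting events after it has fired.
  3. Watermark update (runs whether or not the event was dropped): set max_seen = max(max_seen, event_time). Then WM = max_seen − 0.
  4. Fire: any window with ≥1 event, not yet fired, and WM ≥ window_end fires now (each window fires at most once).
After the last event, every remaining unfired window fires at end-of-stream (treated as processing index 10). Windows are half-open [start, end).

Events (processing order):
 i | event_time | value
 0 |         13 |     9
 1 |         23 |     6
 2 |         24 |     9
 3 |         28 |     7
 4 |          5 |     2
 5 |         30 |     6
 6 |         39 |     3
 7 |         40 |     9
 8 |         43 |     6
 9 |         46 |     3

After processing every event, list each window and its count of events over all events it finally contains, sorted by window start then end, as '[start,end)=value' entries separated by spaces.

i=0 t=13 v=9: → [8,16); WM=13
i=1 t=23 v=6: → [16,24); WM=23; [8,16) fires=1
i=2 t=24 v=9: → [24,32); WM=24; [16,24) fires=1
i=3 t=28 v=7: → [24,32); WM=28
i=4 t=5 v=2: DROP (t<28-3); WM=28
i=5 t=30 v=6: → [24,32); WM=30
i=6 t=39 v=3: → [32,40); WM=39; [24,32) fires=3
i=7 t=40 v=9: → [40,48); WM=40; [32,40) fires=1
i=8 t=43 v=6: → [40,48); WM=43
i=9 t=46 v=3: → [40,48); WM=46

[8,16)=1 [16,24)=1 [24,32)=3 [32,40)=1 [40,48)=3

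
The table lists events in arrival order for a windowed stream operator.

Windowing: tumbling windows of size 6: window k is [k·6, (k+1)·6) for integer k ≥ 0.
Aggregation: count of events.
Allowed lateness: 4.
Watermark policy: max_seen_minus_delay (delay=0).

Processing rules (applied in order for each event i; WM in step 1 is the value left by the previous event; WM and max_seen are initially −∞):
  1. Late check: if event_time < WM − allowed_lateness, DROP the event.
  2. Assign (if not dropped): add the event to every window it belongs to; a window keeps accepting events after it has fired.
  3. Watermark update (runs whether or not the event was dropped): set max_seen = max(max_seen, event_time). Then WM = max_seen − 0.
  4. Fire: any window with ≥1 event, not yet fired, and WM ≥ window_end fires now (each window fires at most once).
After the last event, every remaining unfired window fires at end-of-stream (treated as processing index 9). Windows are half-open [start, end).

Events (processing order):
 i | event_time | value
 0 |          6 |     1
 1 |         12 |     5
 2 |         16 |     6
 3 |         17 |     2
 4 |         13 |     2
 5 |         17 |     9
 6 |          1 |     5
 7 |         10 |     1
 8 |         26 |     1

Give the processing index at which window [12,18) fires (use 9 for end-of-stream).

8

i=0 t=6 v=1: → [6,12); WM=6
i=1 t=12 v=5: → [12,18); WM=12; [6,12) fires=1
i=2 t=16 v=6: → [12,18); WM=16
i=3 t=17 v=2: → [12,18); WM=17
i=4 t=13 v=2: → [12,18); WM=17
i=5 t=17 v=9: → [12,18); WM=17
i=6 t=1 v=5: DROP (t<17-4); WM=17
i=7 t=10 v=1: DROP (t<17-4); WM=17
i=8 t=26 v=1: → [24,30); WM=26; [12,18) fires=5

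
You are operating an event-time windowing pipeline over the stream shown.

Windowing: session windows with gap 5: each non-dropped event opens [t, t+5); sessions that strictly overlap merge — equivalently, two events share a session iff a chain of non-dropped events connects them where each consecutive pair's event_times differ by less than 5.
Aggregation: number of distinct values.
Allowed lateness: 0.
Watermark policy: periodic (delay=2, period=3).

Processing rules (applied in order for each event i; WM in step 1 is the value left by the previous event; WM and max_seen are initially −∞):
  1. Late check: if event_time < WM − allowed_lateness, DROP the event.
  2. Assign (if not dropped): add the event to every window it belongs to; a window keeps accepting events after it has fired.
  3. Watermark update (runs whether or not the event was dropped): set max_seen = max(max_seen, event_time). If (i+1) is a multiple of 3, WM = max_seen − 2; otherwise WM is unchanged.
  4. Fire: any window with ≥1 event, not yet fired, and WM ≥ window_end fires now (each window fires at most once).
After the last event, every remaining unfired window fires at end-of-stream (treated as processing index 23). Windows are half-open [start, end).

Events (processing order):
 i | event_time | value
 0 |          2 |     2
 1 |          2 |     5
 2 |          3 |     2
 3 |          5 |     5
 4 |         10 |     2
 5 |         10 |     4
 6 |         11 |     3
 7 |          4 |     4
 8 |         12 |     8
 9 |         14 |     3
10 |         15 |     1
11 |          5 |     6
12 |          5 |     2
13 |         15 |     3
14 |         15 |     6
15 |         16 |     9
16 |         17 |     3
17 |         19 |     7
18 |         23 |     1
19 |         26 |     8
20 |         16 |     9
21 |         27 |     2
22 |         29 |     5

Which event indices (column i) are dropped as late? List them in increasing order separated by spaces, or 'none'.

i=0 t=2 v=2: → [2,7); WM=−∞
i=1 t=2 v=5: → [2,7); WM=−∞
i=2 t=3 v=2: → [2,8); WM=1
i=3 t=5 v=5: → [2,10); WM=1
i=4 t=10 v=2: → [10,15); WM=1
i=5 t=10 v=4: → [10,15); WM=8
i=6 t=11 v=3: → [10,16); WM=8
i=7 t=4 v=4: DROP (t<8-0); WM=8
i=8 t=12 v=8: → [10,17); WM=10
i=9 t=14 v=3: → [10,19); WM=10
i=10 t=15 v=1: → [10,20); WM=10
i=11 t=5 v=6: DROP (t<10-0); WM=13
i=12 t=5 v=2: DROP (t<13-0); WM=13
i=13 t=15 v=3: → [10,20); WM=13
i=14 t=15 v=6: → [10,20); WM=13
i=15 t=16 v=9: → [10,21); WM=13
i=16 t=17 v=3: → [10,22); WM=13
i=17 t=19 v=7: → [10,24); WM=17
i=18 t=23 v=1: → [10,28); WM=17
i=19 t=26 v=8: → [10,31); WM=17
i=20 t=16 v=9: DROP (t<17-0); WM=24
i=21 t=27 v=2: → [10,32); WM=24
i=22 t=29 v=5: → [10,34); WM=24

7 11 12 20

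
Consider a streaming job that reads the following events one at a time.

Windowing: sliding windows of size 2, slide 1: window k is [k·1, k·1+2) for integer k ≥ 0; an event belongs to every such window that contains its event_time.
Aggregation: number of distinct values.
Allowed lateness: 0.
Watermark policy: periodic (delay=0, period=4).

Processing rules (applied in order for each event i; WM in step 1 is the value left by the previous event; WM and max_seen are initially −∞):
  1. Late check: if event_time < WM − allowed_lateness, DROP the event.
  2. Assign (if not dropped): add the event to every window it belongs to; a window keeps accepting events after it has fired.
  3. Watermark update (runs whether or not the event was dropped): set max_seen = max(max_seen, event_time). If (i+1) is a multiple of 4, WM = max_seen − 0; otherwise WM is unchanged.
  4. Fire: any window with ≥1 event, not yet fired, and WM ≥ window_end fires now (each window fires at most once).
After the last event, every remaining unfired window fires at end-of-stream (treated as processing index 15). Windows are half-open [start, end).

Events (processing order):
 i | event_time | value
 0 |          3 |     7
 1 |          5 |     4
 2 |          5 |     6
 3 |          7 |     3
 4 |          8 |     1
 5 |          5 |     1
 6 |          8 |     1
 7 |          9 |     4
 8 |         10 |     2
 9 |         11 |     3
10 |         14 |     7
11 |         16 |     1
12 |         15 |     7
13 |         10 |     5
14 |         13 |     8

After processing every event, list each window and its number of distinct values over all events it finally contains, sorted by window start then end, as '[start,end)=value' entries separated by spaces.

i=0 t=3 v=7: → [3,5),[2,4); WM=−∞
i=1 t=5 v=4: → [5,7),[4,6); WM=−∞
i=2 t=5 v=6: → [5,7),[4,6); WM=−∞
i=3 t=7 v=3: → [7,9),[6,8); WM=7; [2,4) fires=1 [3,5) fires=1 [4,6) fires=2 [5,7) fires=2
i=4 t=8 v=1: → [8,10),[7,9); WM=7
i=5 t=5 v=1: DROP (t<7-0); WM=7
i=6 t=8 v=1: → [8,10),[7,9); WM=7
i=7 t=9 v=4: → [9,11),[8,10); WM=9; [6,8) fires=1 [7,9) fires=2
i=8 t=10 v=2: → [10,12),[9,11); WM=9
i=9 t=11 v=3: → [11,13),[10,12); WM=9
i=10 t=14 v=7: → [14,16),[13,15); WM=9
i=11 t=16 v=1: → [16,18),[15,17); WM=16; [8,10) fires=2 [9,11) fires=2 [10,12) fires=2 [11,13) fires=1 [13,15) fires=1 [14,16) fires=1
i=12 t=15 v=7: DROP (t<16-0); WM=16
i=13 t=10 v=5: DROP (t<16-0); WM=16
i=14 t=13 v=8: DROP (t<16-0); WM=16

[2,4)=1 [3,5)=1 [4,6)=2 [5,7)=2 [6,8)=1 [7,9)=2 [8,10)=2 [9,11)=2 [10,12)=2 [11,13)=1 [13,15)=1 [14,16)=1 [15,17)=1 [16,18)=1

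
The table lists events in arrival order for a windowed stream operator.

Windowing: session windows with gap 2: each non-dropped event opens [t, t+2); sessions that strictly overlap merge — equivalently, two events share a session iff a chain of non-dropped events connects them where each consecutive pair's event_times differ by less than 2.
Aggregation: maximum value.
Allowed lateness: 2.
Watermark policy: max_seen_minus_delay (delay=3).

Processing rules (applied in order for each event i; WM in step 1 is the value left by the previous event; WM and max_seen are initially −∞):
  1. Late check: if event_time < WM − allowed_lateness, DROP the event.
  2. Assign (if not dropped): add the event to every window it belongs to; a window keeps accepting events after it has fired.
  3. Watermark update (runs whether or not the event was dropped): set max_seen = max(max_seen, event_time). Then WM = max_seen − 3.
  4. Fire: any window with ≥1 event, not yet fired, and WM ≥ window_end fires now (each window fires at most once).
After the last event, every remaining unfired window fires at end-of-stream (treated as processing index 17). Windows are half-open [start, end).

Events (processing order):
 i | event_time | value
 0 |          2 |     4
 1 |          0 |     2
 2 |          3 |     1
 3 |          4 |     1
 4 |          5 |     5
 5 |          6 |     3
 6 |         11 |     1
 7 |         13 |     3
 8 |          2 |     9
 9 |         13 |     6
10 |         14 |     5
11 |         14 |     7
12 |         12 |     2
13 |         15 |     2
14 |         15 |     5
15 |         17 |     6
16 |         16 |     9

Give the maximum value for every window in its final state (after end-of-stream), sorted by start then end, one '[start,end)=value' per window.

[0,2)=2 [2,8)=5 [11,19)=9

i=0 t=2 v=4: → [2,4); WM=-1
i=1 t=0 v=2: → [0,2); WM=-1
i=2 t=3 v=1: → [2,5); WM=0
i=3 t=4 v=1: → [2,6); WM=1
i=4 t=5 v=5: → [2,7); WM=2
i=5 t=6 v=3: → [2,8); WM=3
i=6 t=11 v=1: → [11,13); WM=8
i=7 t=13 v=3: → [13,15); WM=10
i=8 t=2 v=9: DROP (t<10-2); WM=10
i=9 t=13 v=6: → [13,15); WM=10
i=10 t=14 v=5: → [13,16); WM=11
i=11 t=14 v=7: → [13,16); WM=11
i=12 t=12 v=2: → [11,16); WM=11
i=13 t=15 v=2: → [11,17); WM=12
i=14 t=15 v=5: → [11,17); WM=12
i=15 t=17 v=6: → [17,19); WM=14
i=16 t=16 v=9: → [11,19); WM=14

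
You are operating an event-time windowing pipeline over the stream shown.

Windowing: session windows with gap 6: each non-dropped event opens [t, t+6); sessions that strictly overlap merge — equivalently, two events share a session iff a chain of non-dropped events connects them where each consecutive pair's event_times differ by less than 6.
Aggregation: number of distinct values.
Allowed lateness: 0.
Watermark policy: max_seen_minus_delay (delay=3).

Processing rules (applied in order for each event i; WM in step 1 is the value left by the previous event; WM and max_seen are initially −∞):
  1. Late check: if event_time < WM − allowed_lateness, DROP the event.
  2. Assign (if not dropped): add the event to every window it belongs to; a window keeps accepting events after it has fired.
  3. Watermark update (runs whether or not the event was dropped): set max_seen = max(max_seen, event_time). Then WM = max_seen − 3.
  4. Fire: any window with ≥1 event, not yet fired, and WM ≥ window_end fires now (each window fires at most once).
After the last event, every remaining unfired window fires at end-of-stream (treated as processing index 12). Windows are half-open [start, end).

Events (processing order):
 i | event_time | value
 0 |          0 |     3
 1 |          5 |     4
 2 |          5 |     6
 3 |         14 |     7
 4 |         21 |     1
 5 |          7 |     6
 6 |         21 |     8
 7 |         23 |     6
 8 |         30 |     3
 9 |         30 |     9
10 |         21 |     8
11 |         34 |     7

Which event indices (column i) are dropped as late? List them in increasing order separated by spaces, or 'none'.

5 10

i=0 t=0 v=3: → [0,6); WM=-3
i=1 t=5 v=4: → [0,11); WM=2
i=2 t=5 v=6: → [0,11); WM=2
i=3 t=14 v=7: → [14,20); WM=11
i=4 t=21 v=1: → [21,27); WM=18
i=5 t=7 v=6: DROP (t<18-0); WM=18
i=6 t=21 v=8: → [21,27); WM=18
i=7 t=23 v=6: → [21,29); WM=20
i=8 t=30 v=3: → [30,36); WM=27
i=9 t=30 v=9: → [30,36); WM=27
i=10 t=21 v=8: DROP (t<27-0); WM=27
i=11 t=34 v=7: → [30,40); WM=31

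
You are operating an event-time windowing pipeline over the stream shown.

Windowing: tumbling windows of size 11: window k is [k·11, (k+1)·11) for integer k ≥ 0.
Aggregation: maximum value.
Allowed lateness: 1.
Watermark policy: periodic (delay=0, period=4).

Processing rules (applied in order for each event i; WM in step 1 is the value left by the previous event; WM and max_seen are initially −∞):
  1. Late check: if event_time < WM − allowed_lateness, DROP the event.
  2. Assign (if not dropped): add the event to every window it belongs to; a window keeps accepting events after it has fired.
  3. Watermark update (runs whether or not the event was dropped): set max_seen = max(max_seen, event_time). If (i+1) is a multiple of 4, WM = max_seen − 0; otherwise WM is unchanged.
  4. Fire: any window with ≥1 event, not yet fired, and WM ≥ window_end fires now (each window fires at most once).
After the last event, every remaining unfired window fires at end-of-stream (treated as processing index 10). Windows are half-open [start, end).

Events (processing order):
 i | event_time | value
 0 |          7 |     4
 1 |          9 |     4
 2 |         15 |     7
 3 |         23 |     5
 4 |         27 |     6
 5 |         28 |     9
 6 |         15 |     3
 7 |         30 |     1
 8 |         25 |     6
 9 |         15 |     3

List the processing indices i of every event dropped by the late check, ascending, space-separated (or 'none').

6 8 9

i=0 t=7 v=4: → [0,11); WM=−∞
i=1 t=9 v=4: → [0,11); WM=−∞
i=2 t=15 v=7: → [11,22); WM=−∞
i=3 t=23 v=5: → [22,33); WM=23; [0,11) fires=4 [11,22) fires=7
i=4 t=27 v=6: → [22,33); WM=23
i=5 t=28 v=9: → [22,33); WM=23
i=6 t=15 v=3: DROP (t<23-1); WM=23
i=7 t=30 v=1: → [22,33); WM=30
i=8 t=25 v=6: DROP (t<30-1); WM=30
i=9 t=15 v=3: DROP (t<30-1); WM=30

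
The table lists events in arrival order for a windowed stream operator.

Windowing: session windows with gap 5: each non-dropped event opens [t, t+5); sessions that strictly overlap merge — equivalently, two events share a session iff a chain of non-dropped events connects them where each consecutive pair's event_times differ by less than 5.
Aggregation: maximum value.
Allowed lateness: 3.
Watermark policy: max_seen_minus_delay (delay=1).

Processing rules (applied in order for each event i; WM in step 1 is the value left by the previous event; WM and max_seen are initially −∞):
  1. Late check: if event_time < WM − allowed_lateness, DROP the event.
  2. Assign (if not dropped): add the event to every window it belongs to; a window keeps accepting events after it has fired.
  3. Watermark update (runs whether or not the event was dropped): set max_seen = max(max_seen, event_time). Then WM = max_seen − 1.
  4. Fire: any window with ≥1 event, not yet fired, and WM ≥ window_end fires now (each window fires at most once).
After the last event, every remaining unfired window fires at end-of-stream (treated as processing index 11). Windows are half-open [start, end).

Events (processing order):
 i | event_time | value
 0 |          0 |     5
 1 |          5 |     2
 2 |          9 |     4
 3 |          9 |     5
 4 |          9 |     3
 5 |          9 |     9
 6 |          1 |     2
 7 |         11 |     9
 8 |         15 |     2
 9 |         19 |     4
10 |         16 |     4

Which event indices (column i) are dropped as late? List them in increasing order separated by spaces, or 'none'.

i=0 t=0 v=5: → [0,5); WM=-1
i=1 t=5 v=2: → [5,10); WM=4
i=2 t=9 v=4: → [5,14); WM=8
i=3 t=9 v=5: → [5,14); WM=8
i=4 t=9 v=3: → [5,14); WM=8
i=5 t=9 v=9: → [5,14); WM=8
i=6 t=1 v=2: DROP (t<8-3); WM=8
i=7 t=11 v=9: → [5,16); WM=10
i=8 t=15 v=2: → [5,20); WM=14
i=9 t=19 v=4: → [5,24); WM=18
i=10 t=16 v=4: → [5,24); WM=18

6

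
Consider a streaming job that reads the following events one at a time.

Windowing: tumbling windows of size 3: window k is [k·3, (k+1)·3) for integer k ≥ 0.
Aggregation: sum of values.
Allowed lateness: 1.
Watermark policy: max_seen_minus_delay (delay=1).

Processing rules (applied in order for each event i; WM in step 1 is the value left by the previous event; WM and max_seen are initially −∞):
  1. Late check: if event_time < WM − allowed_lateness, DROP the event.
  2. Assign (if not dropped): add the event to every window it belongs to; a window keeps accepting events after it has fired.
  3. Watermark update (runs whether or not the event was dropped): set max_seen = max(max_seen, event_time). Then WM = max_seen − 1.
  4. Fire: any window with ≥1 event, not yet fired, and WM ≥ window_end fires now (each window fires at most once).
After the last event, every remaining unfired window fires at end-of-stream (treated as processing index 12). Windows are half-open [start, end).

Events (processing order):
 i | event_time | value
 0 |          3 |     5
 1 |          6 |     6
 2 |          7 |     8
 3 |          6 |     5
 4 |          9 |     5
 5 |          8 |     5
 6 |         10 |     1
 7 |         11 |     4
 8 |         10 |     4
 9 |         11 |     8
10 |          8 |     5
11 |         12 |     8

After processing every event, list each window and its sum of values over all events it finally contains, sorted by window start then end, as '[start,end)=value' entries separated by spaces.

[3,6)=5 [6,9)=24 [9,12)=22 [12,15)=8

i=0 t=3 v=5: → [3,6); WM=2
i=1 t=6 v=6: → [6,9); WM=5
i=2 t=7 v=8: → [6,9); WM=6; [3,6) fires=5
i=3 t=6 v=5: → [6,9); WM=6
i=4 t=9 v=5: → [9,12); WM=8
i=5 t=8 v=5: → [6,9); WM=8
i=6 t=10 v=1: → [9,12); WM=9; [6,9) fires=24
i=7 t=11 v=4: → [9,12); WM=10
i=8 t=10 v=4: → [9,12); WM=10
i=9 t=11 v=8: → [9,12); WM=10
i=10 t=8 v=5: DROP (t<10-1); WM=10
i=11 t=12 v=8: → [12,15); WM=11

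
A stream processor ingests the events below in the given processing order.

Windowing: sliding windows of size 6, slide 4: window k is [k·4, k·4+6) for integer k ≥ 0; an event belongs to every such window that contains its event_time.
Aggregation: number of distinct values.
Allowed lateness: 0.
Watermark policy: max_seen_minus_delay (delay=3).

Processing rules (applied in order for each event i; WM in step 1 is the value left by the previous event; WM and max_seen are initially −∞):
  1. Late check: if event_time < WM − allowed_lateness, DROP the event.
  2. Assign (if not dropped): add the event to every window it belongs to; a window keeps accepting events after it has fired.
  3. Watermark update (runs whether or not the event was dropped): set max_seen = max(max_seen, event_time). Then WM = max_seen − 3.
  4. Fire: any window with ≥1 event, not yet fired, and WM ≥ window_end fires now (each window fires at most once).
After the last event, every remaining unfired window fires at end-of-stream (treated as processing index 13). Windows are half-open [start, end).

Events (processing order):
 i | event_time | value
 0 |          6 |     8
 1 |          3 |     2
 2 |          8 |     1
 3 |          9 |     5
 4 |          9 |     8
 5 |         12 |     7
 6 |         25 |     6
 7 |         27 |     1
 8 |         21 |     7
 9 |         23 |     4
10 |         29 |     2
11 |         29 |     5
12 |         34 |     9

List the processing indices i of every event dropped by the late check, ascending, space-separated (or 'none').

i=0 t=6 v=8: → [4,10); WM=3
i=1 t=3 v=2: → [0,6); WM=3
i=2 t=8 v=1: → [8,14),[4,10); WM=5
i=3 t=9 v=5: → [8,14),[4,10); WM=6; [0,6) fires=1
i=4 t=9 v=8: → [8,14),[4,10); WM=6
i=5 t=12 v=7: → [12,18),[8,14); WM=9
i=6 t=25 v=6: → [24,30),[20,26); WM=22; [4,10) fires=3 [8,14) fires=4 [12,18) fires=1
i=7 t=27 v=1: → [24,30); WM=24
i=8 t=21 v=7: DROP (t<24-0); WM=24
i=9 t=23 v=4: DROP (t<24-0); WM=24
i=10 t=29 v=2: → [28,34),[24,30); WM=26; [20,26) fires=1
i=11 t=29 v=5: → [28,34),[24,30); WM=26
i=12 t=34 v=9: → [32,38); WM=31; [24,30) fires=4

8 9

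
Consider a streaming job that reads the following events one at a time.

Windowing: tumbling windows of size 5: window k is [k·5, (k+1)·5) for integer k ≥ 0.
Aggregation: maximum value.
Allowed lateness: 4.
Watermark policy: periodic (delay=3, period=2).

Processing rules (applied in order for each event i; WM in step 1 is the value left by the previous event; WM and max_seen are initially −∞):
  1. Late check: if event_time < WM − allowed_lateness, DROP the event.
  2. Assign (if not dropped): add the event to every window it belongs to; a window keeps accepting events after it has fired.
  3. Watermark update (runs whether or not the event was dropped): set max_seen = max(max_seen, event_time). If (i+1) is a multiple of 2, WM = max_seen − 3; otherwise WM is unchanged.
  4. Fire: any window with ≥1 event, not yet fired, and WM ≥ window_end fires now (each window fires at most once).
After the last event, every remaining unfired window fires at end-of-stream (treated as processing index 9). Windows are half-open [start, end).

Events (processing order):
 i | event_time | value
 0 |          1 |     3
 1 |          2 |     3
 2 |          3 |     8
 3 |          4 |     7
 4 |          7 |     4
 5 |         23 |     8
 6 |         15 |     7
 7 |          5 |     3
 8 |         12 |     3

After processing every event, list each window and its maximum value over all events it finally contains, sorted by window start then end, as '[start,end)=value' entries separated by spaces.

[0,5)=8 [5,10)=4 [20,25)=8

i=0 t=1 v=3: → [0,5); WM=−∞
i=1 t=2 v=3: → [0,5); WM=-1
i=2 t=3 v=8: → [0,5); WM=-1
i=3 t=4 v=7: → [0,5); WM=1
i=4 t=7 v=4: → [5,10); WM=1
i=5 t=23 v=8: → [20,25); WM=20; [0,5) fires=8 [5,10) fires=4
i=6 t=15 v=7: DROP (t<20-4); WM=20
i=7 t=5 v=3: DROP (t<20-4); WM=20
i=8 t=12 v=3: DROP (t<20-4); WM=20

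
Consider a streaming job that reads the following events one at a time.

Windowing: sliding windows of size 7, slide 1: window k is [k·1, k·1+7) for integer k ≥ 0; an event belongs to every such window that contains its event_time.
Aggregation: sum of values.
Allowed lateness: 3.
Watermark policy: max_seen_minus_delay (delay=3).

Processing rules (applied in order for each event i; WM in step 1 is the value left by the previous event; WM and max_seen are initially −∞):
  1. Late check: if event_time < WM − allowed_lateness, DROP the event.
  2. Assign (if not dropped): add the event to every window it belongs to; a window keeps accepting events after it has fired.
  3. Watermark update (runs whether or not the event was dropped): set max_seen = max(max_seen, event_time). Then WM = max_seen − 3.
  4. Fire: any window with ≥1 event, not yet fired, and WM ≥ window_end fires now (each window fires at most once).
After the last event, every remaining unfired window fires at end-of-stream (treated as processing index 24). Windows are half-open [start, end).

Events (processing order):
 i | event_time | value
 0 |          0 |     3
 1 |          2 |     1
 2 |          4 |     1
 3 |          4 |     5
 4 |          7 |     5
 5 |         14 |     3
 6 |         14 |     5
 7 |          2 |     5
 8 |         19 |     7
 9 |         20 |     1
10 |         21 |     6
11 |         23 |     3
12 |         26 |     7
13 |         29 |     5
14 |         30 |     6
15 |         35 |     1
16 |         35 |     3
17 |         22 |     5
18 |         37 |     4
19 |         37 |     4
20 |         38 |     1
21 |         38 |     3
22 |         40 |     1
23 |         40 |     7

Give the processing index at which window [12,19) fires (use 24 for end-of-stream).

i=0 t=0 v=3: → [0,7); WM=-3
i=1 t=2 v=1: → [2,9),[1,8),[0,7); WM=-1
i=2 t=4 v=1: → [4,11),[3,10),[2,9),[1,8),[0,7); WM=1
i=3 t=4 v=5: → [4,11),[3,10),[2,9),[1,8),[0,7); WM=1
i=4 t=7 v=5: → [7,14),[6,13),[5,12),[4,11),[3,10),[2,9),[1,8); WM=4
i=5 t=14 v=3: → [14,21),[13,20),[12,19),[11,18),[10,17),[9,16),[8,15); WM=11; [0,7) fires=10 [1,8) fires=12 [2,9) fires=12 [3,10) fires=11 [4,11) fires=11
i=6 t=14 v=5: → [14,21),[13,20),[12,19),[11,18),[10,17),[9,16),[8,15); WM=11
i=7 t=2 v=5: DROP (t<11-3); WM=11
i=8 t=19 v=7: → [19,26),[18,25),[17,24),[16,23),[15,22),[14,21),[13,20); WM=16; [5,12) fires=5 [6,13) fires=5 [7,14) fires=5 [8,15) fires=8 [9,16) fires=8
i=9 t=20 v=1: → [20,27),[19,26),[18,25),[17,24),[16,23),[15,22),[14,21); WM=17; [10,17) fires=8
i=10 t=21 v=6: → [21,28),[20,27),[19,26),[18,25),[17,24),[16,23),[15,22); WM=18; [11,18) fires=8
i=11 t=23 v=3: → [23,30),[22,29),[21,28),[20,27),[19,26),[18,25),[17,24); WM=20; [12,19) fires=8 [13,20) fires=15
i=12 t=26 v=7: → [26,33),[25,32),[24,31),[23,30),[22,29),[21,28),[20,27); WM=23; [14,21) fires=16 [15,22) fires=14 [16,23) fires=14
i=13 t=29 v=5: → [29,36),[28,35),[27,34),[26,33),[25,32),[24,31),[23,30); WM=26; [17,24) fires=17 [18,25) fires=17 [19,26) fires=17
i=14 t=30 v=6: → [30,37),[29,36),[28,35),[27,34),[26,33),[25,32),[24,31); WM=27; [20,27) fires=17
i=15 t=35 v=1: → [35,42),[34,41),[33,40),[32,39),[31,38),[30,37),[29,36); WM=32; [21,28) fires=16 [22,29) fires=10 [23,30) fires=15 [24,31) fires=18 [25,32) fires=18
i=16 t=35 v=3: → [35,42),[34,41),[33,40),[32,39),[31,38),[30,37),[29,36); WM=32
i=17 t=22 v=5: DROP (t<32-3); WM=32
i=18 t=37 v=4: → [37,44),[36,43),[35,42),[34,41),[33,40),[32,39),[31,38); WM=34; [26,33) fires=18 [27,34) fires=11
i=19 t=37 v=4: → [37,44),[36,43),[35,42),[34,41),[33,40),[32,39),[31,38); WM=34
i=20 t=38 v=1: → [38,45),[37,44),[36,43),[35,42),[34,41),[33,40),[32,39); WM=35; [28,35) fires=11
i=21 t=38 v=3: → [38,45),[37,44),[36,43),[35,42),[34,41),[33,40),[32,39); WM=35
i=22 t=40 v=1: → [40,47),[39,46),[38,45),[37,44),[36,43),[35,42),[34,41); WM=37; [29,36) fires=15 [30,37) fires=10
i=23 t=40 v=7: → [40,47),[39,46),[38,45),[37,44),[36,43),[35,42),[34,41); WM=37

11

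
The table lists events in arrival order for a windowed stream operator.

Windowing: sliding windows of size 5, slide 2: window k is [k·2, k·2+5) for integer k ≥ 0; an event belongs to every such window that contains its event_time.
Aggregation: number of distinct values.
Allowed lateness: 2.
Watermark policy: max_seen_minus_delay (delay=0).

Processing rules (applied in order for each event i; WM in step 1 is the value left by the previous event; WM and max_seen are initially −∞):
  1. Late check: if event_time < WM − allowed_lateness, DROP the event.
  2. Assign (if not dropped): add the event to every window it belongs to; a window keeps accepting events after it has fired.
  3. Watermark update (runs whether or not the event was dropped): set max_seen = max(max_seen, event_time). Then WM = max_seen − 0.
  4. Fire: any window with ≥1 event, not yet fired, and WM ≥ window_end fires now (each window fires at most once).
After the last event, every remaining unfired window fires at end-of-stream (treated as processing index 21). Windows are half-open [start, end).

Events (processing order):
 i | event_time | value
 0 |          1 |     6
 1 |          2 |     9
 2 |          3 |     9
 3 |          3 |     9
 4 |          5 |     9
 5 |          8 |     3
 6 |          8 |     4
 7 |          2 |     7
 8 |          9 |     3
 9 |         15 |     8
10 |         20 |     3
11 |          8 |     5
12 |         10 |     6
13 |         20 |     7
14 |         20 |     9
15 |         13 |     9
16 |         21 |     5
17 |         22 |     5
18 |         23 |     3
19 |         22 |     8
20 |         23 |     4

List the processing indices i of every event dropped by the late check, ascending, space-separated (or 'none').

i=0 t=1 v=6: → [0,5); WM=1
i=1 t=2 v=9: → [2,7),[0,5); WM=2
i=2 t=3 v=9: → [2,7),[0,5); WM=3
i=3 t=3 v=9: → [2,7),[0,5); WM=3
i=4 t=5 v=9: → [4,9),[2,7); WM=5; [0,5) fires=2
i=5 t=8 v=3: → [8,13),[6,11),[4,9); WM=8; [2,7) fires=1
i=6 t=8 v=4: → [8,13),[6,11),[4,9); WM=8
i=7 t=2 v=7: DROP (t<8-2); WM=8
i=8 t=9 v=3: → [8,13),[6,11); WM=9; [4,9) fires=3
i=9 t=15 v=8: → [14,19),[12,17); WM=15; [6,11) fires=2 [8,13) fires=2
i=10 t=20 v=3: → [20,25),[18,23),[16,21); WM=20; [12,17) fires=1 [14,19) fires=1
i=11 t=8 v=5: DROP (t<20-2); WM=20
i=12 t=10 v=6: DROP (t<20-2); WM=20
i=13 t=20 v=7: → [20,25),[18,23),[16,21); WM=20
i=14 t=20 v=9: → [20,25),[18,23),[16,21); WM=20
i=15 t=13 v=9: DROP (t<20-2); WM=20
i=16 t=21 v=5: → [20,25),[18,23); WM=21; [16,21) fires=3
i=17 t=22 v=5: → [22,27),[20,25),[18,23); WM=22
i=18 t=23 v=3: → [22,27),[20,25); WM=23; [18,23) fires=4
i=19 t=22 v=8: → [22,27),[20,25),[18,23); WM=23
i=20 t=23 v=4: → [22,27),[20,25); WM=23

7 11 12 15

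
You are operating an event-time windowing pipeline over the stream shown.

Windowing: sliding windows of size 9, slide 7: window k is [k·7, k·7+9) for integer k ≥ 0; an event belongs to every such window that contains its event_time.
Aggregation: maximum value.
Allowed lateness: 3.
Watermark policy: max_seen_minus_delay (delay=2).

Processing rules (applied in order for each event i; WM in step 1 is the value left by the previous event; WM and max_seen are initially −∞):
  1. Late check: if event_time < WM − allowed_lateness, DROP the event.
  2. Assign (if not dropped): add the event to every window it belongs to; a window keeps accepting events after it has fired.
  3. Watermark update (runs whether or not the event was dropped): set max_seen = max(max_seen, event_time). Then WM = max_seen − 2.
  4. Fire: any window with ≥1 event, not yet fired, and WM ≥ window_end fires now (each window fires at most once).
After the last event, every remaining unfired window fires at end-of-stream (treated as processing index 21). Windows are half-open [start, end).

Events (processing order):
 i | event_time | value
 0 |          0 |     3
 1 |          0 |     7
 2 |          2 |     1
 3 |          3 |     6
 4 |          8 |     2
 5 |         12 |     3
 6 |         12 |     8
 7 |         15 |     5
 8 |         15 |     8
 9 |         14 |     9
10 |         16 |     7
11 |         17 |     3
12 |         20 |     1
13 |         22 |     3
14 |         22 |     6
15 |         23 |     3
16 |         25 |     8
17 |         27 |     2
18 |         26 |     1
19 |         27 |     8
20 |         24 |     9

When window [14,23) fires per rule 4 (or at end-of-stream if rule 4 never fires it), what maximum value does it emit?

i=0 t=0 v=3: → [0,9); WM=-2
i=1 t=0 v=7: → [0,9); WM=-2
i=2 t=2 v=1: → [0,9); WM=0
i=3 t=3 v=6: → [0,9); WM=1
i=4 t=8 v=2: → [7,16),[0,9); WM=6
i=5 t=12 v=3: → [7,16); WM=10; [0,9) fires=7
i=6 t=12 v=8: → [7,16); WM=10
i=7 t=15 v=5: → [14,23),[7,16); WM=13
i=8 t=15 v=8: → [14,23),[7,16); WM=13
i=9 t=14 v=9: → [14,23),[7,16); WM=13
i=10 t=16 v=7: → [14,23); WM=14
i=11 t=17 v=3: → [14,23); WM=15
i=12 t=20 v=1: → [14,23); WM=18; [7,16) fires=9
i=13 t=22 v=3: → [21,30),[14,23); WM=20
i=14 t=22 v=6: → [21,30),[14,23); WM=20
i=15 t=23 v=3: → [21,30); WM=21
i=16 t=25 v=8: → [21,30); WM=23; [14,23) fires=9
i=17 t=27 v=2: → [21,30); WM=25
i=18 t=26 v=1: → [21,30); WM=25
i=19 t=27 v=8: → [21,30); WM=25
i=20 t=24 v=9: → [21,30); WM=25

9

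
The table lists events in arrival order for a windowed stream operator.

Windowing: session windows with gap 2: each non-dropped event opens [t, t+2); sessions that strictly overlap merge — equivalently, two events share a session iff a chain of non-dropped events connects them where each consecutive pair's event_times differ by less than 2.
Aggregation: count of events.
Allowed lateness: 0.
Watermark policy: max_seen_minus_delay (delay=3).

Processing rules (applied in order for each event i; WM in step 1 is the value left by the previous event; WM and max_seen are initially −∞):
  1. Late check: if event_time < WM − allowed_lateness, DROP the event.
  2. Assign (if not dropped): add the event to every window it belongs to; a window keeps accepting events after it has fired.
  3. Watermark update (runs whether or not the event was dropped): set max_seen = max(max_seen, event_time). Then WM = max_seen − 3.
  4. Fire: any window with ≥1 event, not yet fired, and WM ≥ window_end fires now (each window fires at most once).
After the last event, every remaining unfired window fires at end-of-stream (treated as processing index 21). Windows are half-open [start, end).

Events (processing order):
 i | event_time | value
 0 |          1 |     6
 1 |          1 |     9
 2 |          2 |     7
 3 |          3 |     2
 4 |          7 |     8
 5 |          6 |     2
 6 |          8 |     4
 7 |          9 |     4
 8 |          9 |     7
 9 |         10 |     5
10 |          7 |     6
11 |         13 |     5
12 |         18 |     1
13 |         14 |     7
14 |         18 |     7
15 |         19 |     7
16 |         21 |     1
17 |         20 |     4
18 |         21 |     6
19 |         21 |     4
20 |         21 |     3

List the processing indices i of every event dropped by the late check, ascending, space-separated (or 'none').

13

i=0 t=1 v=6: → [1,3); WM=-2
i=1 t=1 v=9: → [1,3); WM=-2
i=2 t=2 v=7: → [1,4); WM=-1
i=3 t=3 v=2: → [1,5); WM=0
i=4 t=7 v=8: → [7,9); WM=4
i=5 t=6 v=2: → [6,9); WM=4
i=6 t=8 v=4: → [6,10); WM=5
i=7 t=9 v=4: → [6,11); WM=6
i=8 t=9 v=7: → [6,11); WM=6
i=9 t=10 v=5: → [6,12); WM=7
i=10 t=7 v=6: → [6,12); WM=7
i=11 t=13 v=5: → [13,15); WM=10
i=12 t=18 v=1: → [18,20); WM=15
i=13 t=14 v=7: DROP (t<15-0); WM=15
i=14 t=18 v=7: → [18,20); WM=15
i=15 t=19 v=7: → [18,21); WM=16
i=16 t=21 v=1: → [21,23); WM=18
i=17 t=20 v=4: → [18,23); WM=18
i=18 t=21 v=6: → [18,23); WM=18
i=19 t=21 v=4: → [18,23); WM=18
i=20 t=21 v=3: → [18,23); WM=18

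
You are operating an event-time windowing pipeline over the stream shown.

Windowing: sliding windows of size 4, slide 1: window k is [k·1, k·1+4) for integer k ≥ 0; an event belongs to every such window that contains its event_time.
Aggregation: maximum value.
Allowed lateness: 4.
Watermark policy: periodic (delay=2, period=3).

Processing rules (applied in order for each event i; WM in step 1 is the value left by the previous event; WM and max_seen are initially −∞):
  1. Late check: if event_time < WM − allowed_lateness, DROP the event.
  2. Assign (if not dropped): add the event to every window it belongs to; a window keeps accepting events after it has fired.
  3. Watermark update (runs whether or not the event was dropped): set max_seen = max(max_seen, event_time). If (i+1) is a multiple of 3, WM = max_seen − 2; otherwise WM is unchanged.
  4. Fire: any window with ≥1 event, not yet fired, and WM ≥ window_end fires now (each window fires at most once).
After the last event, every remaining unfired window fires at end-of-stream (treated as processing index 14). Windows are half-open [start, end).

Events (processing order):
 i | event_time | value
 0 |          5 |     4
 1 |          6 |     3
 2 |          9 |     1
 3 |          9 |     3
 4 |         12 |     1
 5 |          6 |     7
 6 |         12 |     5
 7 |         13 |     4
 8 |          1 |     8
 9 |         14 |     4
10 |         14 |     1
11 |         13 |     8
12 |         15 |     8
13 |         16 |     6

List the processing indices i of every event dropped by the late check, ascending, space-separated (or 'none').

i=0 t=5 v=4: → [5,9),[4,8),[3,7),[2,6); WM=−∞
i=1 t=6 v=3: → [6,10),[5,9),[4,8),[3,7); WM=−∞
i=2 t=9 v=1: → [9,13),[8,12),[7,11),[6,10); WM=7; [2,6) fires=4 [3,7) fires=4
i=3 t=9 v=3: → [9,13),[8,12),[7,11),[6,10); WM=7
i=4 t=12 v=1: → [12,16),[11,15),[10,14),[9,13); WM=7
i=5 t=6 v=7: → [6,10),[5,9),[4,8),[3,7); WM=10; [4,8) fires=7 [5,9) fires=7 [6,10) fires=7
i=6 t=12 v=5: → [12,16),[11,15),[10,14),[9,13); WM=10
i=7 t=13 v=4: → [13,17),[12,16),[11,15),[10,14); WM=10
i=8 t=1 v=8: DROP (t<10-4); WM=11; [7,11) fires=3
i=9 t=14 v=4: → [14,18),[13,17),[12,16),[11,15); WM=11
i=10 t=14 v=1: → [14,18),[13,17),[12,16),[11,15); WM=11
i=11 t=13 v=8: → [13,17),[12,16),[11,15),[10,14); WM=12; [8,12) fires=3
i=12 t=15 v=8: → [15,19),[14,18),[13,17),[12,16); WM=12
i=13 t=16 v=6: → [16,20),[15,19),[14,18),[13,17); WM=12

8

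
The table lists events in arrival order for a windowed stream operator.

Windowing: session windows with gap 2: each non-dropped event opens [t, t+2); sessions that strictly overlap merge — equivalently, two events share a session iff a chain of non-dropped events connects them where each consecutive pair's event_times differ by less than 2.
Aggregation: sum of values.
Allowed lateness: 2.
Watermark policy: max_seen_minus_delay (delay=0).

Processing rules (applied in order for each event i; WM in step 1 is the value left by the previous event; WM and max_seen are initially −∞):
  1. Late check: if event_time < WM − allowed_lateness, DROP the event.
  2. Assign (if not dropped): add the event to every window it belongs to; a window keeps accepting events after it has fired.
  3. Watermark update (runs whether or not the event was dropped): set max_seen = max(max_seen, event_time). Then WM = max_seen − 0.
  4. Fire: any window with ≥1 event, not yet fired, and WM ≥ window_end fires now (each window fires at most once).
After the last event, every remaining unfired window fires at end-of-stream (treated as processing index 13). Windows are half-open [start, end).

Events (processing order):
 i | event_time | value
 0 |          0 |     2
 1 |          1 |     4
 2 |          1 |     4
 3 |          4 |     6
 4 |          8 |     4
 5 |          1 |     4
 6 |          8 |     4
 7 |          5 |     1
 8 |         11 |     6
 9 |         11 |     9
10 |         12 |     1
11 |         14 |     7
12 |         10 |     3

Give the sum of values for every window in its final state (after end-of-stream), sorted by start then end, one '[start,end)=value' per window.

i=0 t=0 v=2: → [0,2); WM=0
i=1 t=1 v=4: → [0,3); WM=1
i=2 t=1 v=4: → [0,3); WM=1
i=3 t=4 v=6: → [4,6); WM=4
i=4 t=8 v=4: → [8,10); WM=8
i=5 t=1 v=4: DROP (t<8-2); WM=8
i=6 t=8 v=4: → [8,10); WM=8
i=7 t=5 v=1: DROP (t<8-2); WM=8
i=8 t=11 v=6: → [11,13); WM=11
i=9 t=11 v=9: → [11,13); WM=11
i=10 t=12 v=1: → [11,14); WM=12
i=11 t=14 v=7: → [14,16); WM=14
i=12 t=10 v=3: DROP (t<14-2); WM=14

[0,3)=10 [4,6)=6 [8,10)=8 [11,14)=16 [14,16)=7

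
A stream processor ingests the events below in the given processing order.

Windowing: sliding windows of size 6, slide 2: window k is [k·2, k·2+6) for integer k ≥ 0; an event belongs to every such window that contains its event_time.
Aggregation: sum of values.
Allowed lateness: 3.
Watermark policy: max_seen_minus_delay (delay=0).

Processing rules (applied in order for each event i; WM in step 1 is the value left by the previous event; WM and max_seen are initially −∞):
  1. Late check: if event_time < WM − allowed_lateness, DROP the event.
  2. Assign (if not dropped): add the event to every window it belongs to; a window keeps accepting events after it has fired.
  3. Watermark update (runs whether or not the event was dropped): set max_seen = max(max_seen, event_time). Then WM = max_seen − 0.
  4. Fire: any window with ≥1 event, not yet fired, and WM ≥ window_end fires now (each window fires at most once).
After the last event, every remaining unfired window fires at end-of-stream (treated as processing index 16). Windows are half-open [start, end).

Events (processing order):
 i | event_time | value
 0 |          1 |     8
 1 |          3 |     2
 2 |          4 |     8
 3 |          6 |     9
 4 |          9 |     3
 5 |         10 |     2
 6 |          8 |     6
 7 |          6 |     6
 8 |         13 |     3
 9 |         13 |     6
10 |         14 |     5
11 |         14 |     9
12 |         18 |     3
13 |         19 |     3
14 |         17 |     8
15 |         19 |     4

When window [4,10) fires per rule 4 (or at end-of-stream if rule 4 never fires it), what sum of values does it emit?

i=0 t=1 v=8: → [0,6); WM=1
i=1 t=3 v=2: → [2,8),[0,6); WM=3
i=2 t=4 v=8: → [4,10),[2,8),[0,6); WM=4
i=3 t=6 v=9: → [6,12),[4,10),[2,8); WM=6; [0,6) fires=18
i=4 t=9 v=3: → [8,14),[6,12),[4,10); WM=9; [2,8) fires=19
i=5 t=10 v=2: → [10,16),[8,14),[6,12); WM=10; [4,10) fires=20
i=6 t=8 v=6: → [8,14),[6,12),[4,10); WM=10
i=7 t=6 v=6: DROP (t<10-3); WM=10
i=8 t=13 v=3: → [12,18),[10,16),[8,14); WM=13; [6,12) fires=20
i=9 t=13 v=6: → [12,18),[10,16),[8,14); WM=13
i=10 t=14 v=5: → [14,20),[12,18),[10,16); WM=14; [8,14) fires=20
i=11 t=14 v=9: → [14,20),[12,18),[10,16); WM=14
i=12 t=18 v=3: → [18,24),[16,22),[14,20); WM=18; [10,16) fires=25 [12,18) fires=23
i=13 t=19 v=3: → [18,24),[16,22),[14,20); WM=19
i=14 t=17 v=8: → [16,22),[14,20),[12,18); WM=19
i=15 t=19 v=4: → [18,24),[16,22),[14,20); WM=19

20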